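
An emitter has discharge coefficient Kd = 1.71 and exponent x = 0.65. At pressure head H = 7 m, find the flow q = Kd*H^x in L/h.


q = Kd * H^x = 1.71 * 7^0.65 = 1.71 * 3.542532

6.0577 L/h


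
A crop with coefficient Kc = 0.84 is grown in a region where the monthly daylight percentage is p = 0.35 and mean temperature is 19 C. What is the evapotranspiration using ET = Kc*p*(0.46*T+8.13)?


ET = Kc * p * (0.46*T + 8.13)
ET = 0.84 * 0.35 * (0.46*19 + 8.13)
ET = 0.84 * 0.35 * 16.8700

4.9598 mm/day


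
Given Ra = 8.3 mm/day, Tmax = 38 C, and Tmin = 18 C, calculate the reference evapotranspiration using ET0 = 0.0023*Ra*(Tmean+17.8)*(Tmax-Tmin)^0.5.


Tmean = (Tmax + Tmin)/2 = (38 + 18)/2 = 28.0
ET0 = 0.0023 * 8.3 * (28.0 + 17.8) * sqrt(38 - 18)
ET0 = 0.0023 * 8.3 * 45.8 * 4.472136

3.9101 mm/day


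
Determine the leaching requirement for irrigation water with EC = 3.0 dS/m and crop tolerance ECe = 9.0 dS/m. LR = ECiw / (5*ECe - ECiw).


LR = ECiw / (5*ECe - ECiw)
LR = 3.0 / (5*9.0 - 3.0)
LR = 3.0 / 42.0000

0.0714


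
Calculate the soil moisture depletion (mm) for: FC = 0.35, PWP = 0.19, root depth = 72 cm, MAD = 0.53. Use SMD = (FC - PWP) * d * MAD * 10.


SMD = (FC - PWP) * d * MAD * 10
SMD = (0.35 - 0.19) * 72 * 0.53 * 10
SMD = 0.1600 * 72 * 0.53 * 10

61.0560 mm


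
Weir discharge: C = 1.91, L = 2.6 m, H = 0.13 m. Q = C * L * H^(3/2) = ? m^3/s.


Q = C * L * H^(3/2) = 1.91 * 2.6 * 0.13^1.5 = 1.91 * 2.6 * 0.046872

0.2328 m^3/s


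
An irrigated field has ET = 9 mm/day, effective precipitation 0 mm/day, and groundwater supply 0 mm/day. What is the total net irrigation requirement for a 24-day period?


Daily deficit = ET - Pe - GW = 9 - 0 - 0 = 9 mm/day
NIR = 9 * 24 = 216 mm

216.0000 mm


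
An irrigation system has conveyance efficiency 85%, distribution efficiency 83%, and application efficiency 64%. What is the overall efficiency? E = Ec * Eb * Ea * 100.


Ec = 0.85, Eb = 0.83, Ea = 0.64
E = 0.85 * 0.83 * 0.64 * 100 = 45.1520%

45.1520 %


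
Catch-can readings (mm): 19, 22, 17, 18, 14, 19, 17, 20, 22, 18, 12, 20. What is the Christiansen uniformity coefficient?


mean = 18.166667 mm
MAD = 2.166667 mm
CU = (1 - 2.166667/18.166667)*100

88.0734 %


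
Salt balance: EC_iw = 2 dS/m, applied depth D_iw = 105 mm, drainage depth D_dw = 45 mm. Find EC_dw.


EC_dw = EC_iw * D_iw / D_dw
EC_dw = 2 * 105 / 45
EC_dw = 210 / 45

4.6667 dS/m


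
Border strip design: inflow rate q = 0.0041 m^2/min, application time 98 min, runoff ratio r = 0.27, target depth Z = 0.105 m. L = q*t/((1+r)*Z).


L = q*t/((1+r)*Z)
L = 0.0041*98/((1+0.27)*0.105)
L = 0.4018/0.13335

3.0131 m


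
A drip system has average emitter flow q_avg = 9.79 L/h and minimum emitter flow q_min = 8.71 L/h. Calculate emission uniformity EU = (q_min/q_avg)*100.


EU = (q_min/q_avg)*100 = (8.71/9.79)*100 = 88.9683%

88.9683 %


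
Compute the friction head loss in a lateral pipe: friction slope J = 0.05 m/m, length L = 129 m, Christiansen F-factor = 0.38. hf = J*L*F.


hf = J * L * F = 0.05 * 129 * 0.38 = 2.4510 m

2.4510 m


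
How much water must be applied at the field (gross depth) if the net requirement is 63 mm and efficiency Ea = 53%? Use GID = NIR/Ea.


Ea = 53% = 0.53
GID = NIR / Ea = 63 / 0.53 = 118.8679 mm

118.8679 mm


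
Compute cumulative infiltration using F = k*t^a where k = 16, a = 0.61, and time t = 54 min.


F = k * t^a = 16 * 54^0.61
F = 16 * 11.396203

182.3392 mm


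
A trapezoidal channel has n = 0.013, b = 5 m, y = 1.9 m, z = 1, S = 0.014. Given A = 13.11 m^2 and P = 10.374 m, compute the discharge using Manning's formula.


R = A/P = 13.11/10.374 = 1.263736
Q = (1/0.013) * 13.11 * 1.263736^(2/3) * 0.014^0.5

139.4743 m^3/s


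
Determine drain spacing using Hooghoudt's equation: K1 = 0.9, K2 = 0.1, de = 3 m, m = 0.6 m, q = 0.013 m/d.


S^2 = 8*K2*de*m/q + 4*K1*m^2/q
S^2 = 8*0.1*3*0.6/0.013 + 4*0.9*0.6^2/0.013
S = sqrt(210.4615)

14.5073 m


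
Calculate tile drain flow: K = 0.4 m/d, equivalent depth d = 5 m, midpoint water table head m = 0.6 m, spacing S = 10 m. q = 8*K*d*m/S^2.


q = 8*K*d*m/S^2
q = 8*0.4*5*0.6/10^2
q = 9.6000 / 100

0.0960 m/d


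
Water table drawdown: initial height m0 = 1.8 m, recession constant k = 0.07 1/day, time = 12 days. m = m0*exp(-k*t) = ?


m = m0 * exp(-k*t)
m = 1.8 * exp(-0.07 * 12)
m = 1.8 * exp(-0.8400)

0.7771 m


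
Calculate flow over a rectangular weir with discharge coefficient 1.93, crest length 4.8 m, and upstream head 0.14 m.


Q = C * L * H^(3/2) = 1.93 * 4.8 * 0.14^1.5 = 1.93 * 4.8 * 0.052383

0.4853 m^3/s


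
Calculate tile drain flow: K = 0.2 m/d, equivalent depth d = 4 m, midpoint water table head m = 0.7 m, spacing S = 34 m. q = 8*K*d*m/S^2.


q = 8*K*d*m/S^2
q = 8*0.2*4*0.7/34^2
q = 4.4800 / 1156

0.0039 m/d


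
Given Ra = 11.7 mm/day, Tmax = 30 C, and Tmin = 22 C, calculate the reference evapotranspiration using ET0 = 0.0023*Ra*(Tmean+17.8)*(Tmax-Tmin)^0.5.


Tmean = (Tmax + Tmin)/2 = (30 + 22)/2 = 26.0
ET0 = 0.0023 * 11.7 * (26.0 + 17.8) * sqrt(30 - 22)
ET0 = 0.0023 * 11.7 * 43.8 * 2.828427

3.3337 mm/day


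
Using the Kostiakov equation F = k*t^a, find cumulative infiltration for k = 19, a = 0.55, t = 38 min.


F = k * t^a = 19 * 38^0.55
F = 19 * 7.394026

140.4865 mm


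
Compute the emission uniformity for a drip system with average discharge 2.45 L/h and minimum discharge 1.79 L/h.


EU = (q_min/q_avg)*100 = (1.79/2.45)*100 = 73.0612%

73.0612 %


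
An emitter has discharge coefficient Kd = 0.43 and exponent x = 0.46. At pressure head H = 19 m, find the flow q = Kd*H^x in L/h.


q = Kd * H^x = 0.43 * 19^0.46 = 0.43 * 3.874598

1.6661 L/h


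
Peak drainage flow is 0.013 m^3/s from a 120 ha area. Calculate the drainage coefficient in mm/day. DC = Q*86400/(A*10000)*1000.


DC = Q * 86400 / (A * 10000) * 1000
DC = 0.013 * 86400 / (120 * 10000) * 1000
DC = 1123200.0000 / 1200000

0.9360 mm/day


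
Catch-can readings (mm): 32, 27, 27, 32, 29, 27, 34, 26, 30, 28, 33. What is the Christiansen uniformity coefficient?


mean = 29.545455 mm
MAD = 2.413223 mm
CU = (1 - 2.413223/29.545455)*100

91.8322 %


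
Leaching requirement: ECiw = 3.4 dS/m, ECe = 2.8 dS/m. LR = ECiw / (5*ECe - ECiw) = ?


LR = ECiw / (5*ECe - ECiw)
LR = 3.4 / (5*2.8 - 3.4)
LR = 3.4 / 10.6000

0.3208


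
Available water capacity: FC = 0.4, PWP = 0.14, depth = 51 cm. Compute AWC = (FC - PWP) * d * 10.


AWC = (FC - PWP) * d * 10
AWC = (0.4 - 0.14) * 51 * 10
AWC = 0.2600 * 51 * 10

132.6000 mm


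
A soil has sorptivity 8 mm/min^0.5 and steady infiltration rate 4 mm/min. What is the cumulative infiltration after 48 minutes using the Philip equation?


F = S*sqrt(t) + A*t
F = 8*sqrt(48) + 4*48
F = 8*6.928203 + 192

247.4256 mm


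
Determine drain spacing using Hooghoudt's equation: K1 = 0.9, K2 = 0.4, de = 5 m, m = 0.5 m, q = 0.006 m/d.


S^2 = 8*K2*de*m/q + 4*K1*m^2/q
S^2 = 8*0.4*5*0.5/0.006 + 4*0.9*0.5^2/0.006
S = sqrt(1483.3333)

38.5141 m


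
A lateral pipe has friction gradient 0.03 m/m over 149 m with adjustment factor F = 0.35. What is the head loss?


hf = J * L * F = 0.03 * 149 * 0.35 = 1.5645 m

1.5645 m


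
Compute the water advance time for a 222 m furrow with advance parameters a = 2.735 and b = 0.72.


t = (L/a)^(1/b)
t = (222/2.735)^(1/0.72)
t = 81.170018^(1/0.72)

448.6817 min


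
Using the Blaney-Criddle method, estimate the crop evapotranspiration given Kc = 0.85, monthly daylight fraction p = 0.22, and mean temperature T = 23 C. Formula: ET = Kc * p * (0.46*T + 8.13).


ET = Kc * p * (0.46*T + 8.13)
ET = 0.85 * 0.22 * (0.46*23 + 8.13)
ET = 0.85 * 0.22 * 18.7100

3.4988 mm/day


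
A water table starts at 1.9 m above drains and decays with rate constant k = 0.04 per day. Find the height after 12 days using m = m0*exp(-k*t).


m = m0 * exp(-k*t)
m = 1.9 * exp(-0.04 * 12)
m = 1.9 * exp(-0.4800)

1.1757 m


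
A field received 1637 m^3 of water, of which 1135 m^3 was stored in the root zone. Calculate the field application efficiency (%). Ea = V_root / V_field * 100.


Ea = V_root / V_field * 100 = 1135 / 1637 * 100 = 69.3341%

69.3341 %


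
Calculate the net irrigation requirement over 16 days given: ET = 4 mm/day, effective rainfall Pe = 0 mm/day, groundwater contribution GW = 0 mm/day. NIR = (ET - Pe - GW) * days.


Daily deficit = ET - Pe - GW = 4 - 0 - 0 = 4 mm/day
NIR = 4 * 16 = 64 mm

64.0000 mm


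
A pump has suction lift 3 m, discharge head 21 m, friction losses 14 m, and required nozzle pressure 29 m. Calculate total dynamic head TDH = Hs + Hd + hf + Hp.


TDH = Hs + Hd + hf + Hp = 3 + 21 + 14 + 29 = 67

67 m


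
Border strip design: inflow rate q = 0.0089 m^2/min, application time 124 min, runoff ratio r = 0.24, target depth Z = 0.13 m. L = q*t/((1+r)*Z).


L = q*t/((1+r)*Z)
L = 0.0089*124/((1+0.24)*0.13)
L = 1.1036/0.1612

6.8462 m


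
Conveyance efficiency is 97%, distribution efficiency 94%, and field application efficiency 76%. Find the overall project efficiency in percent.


Ec = 0.97, Eb = 0.94, Ea = 0.76
E = 0.97 * 0.94 * 0.76 * 100 = 69.2968%

69.2968 %


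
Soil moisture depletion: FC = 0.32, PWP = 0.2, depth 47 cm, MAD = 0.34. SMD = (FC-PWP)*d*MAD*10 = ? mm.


SMD = (FC - PWP) * d * MAD * 10
SMD = (0.32 - 0.2) * 47 * 0.34 * 10
SMD = 0.1200 * 47 * 0.34 * 10

19.1760 mm


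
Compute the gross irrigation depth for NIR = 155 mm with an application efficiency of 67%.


Ea = 67% = 0.67
GID = NIR / Ea = 155 / 0.67 = 231.3433 mm

231.3433 mm


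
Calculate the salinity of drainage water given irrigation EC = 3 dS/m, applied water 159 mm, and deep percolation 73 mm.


EC_dw = EC_iw * D_iw / D_dw
EC_dw = 3 * 159 / 73
EC_dw = 477 / 73

6.5342 dS/m


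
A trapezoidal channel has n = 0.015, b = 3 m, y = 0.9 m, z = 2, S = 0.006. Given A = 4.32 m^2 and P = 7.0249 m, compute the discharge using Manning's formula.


R = A/P = 4.32/7.0249 = 0.614955
Q = (1/0.015) * 4.32 * 0.614955^(2/3) * 0.006^0.5

16.1323 m^3/s


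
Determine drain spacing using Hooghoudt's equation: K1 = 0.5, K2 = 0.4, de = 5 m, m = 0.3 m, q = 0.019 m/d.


S^2 = 8*K2*de*m/q + 4*K1*m^2/q
S^2 = 8*0.4*5*0.3/0.019 + 4*0.5*0.3^2/0.019
S = sqrt(262.1053)

16.1897 m


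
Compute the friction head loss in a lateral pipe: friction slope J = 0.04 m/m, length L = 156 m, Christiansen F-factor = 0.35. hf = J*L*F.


hf = J * L * F = 0.04 * 156 * 0.35 = 2.1840 m

2.1840 m


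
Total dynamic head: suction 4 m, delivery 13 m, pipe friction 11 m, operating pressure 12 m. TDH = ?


TDH = Hs + Hd + hf + Hp = 4 + 13 + 11 + 12 = 40

40 m


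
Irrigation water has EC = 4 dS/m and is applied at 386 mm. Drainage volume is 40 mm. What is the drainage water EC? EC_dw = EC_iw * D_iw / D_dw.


EC_dw = EC_iw * D_iw / D_dw
EC_dw = 4 * 386 / 40
EC_dw = 1544 / 40

38.6000 dS/m


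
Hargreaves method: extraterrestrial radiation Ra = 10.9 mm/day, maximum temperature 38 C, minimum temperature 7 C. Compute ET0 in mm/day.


Tmean = (Tmax + Tmin)/2 = (38 + 7)/2 = 22.5
ET0 = 0.0023 * 10.9 * (22.5 + 17.8) * sqrt(38 - 7)
ET0 = 0.0023 * 10.9 * 40.3 * 5.567764

5.6252 mm/day


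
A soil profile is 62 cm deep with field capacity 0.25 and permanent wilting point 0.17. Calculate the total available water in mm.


AWC = (FC - PWP) * d * 10
AWC = (0.25 - 0.17) * 62 * 10
AWC = 0.0800 * 62 * 10

49.6000 mm


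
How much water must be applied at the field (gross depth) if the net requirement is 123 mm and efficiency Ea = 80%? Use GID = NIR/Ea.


Ea = 80% = 0.8
GID = NIR / Ea = 123 / 0.8 = 153.7500 mm

153.7500 mm


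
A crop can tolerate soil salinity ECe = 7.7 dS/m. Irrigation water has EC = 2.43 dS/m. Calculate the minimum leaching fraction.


LR = ECiw / (5*ECe - ECiw)
LR = 2.43 / (5*7.7 - 2.43)
LR = 2.43 / 36.0700

0.0674


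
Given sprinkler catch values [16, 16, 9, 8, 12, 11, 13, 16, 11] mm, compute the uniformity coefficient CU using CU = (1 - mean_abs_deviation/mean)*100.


mean = 12.444444 mm
MAD = 2.493827 mm
CU = (1 - 2.493827/12.444444)*100

79.9603 %


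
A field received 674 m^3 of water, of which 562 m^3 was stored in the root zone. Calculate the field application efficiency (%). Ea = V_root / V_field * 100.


Ea = V_root / V_field * 100 = 562 / 674 * 100 = 83.3828%

83.3828 %


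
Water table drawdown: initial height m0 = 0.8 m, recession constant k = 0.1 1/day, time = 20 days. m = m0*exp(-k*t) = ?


m = m0 * exp(-k*t)
m = 0.8 * exp(-0.1 * 20)
m = 0.8 * exp(-2.0000)

0.1083 m


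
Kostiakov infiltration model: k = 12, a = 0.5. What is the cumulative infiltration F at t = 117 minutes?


F = k * t^a = 12 * 117^0.5
F = 12 * 10.816654

129.7998 mm


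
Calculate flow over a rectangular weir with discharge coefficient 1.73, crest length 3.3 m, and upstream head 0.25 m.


Q = C * L * H^(3/2) = 1.73 * 3.3 * 0.25^1.5 = 1.73 * 3.3 * 0.125000

0.7136 m^3/s


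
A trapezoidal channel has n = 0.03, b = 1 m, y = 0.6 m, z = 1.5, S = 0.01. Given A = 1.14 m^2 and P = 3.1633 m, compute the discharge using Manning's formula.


R = A/P = 1.14/3.1633 = 0.360383
Q = (1/0.03) * 1.14 * 0.360383^(2/3) * 0.01^0.5

1.9244 m^3/s


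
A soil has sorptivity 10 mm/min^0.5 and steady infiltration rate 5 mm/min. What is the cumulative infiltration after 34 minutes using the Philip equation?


F = S*sqrt(t) + A*t
F = 10*sqrt(34) + 5*34
F = 10*5.830952 + 170

228.3095 mm


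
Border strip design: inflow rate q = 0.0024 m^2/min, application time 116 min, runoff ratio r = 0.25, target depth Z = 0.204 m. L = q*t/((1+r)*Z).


L = q*t/((1+r)*Z)
L = 0.0024*116/((1+0.25)*0.204)
L = 0.2784/0.255

1.0918 m


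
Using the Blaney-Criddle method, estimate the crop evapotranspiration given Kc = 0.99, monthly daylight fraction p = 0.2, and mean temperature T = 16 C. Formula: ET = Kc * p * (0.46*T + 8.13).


ET = Kc * p * (0.46*T + 8.13)
ET = 0.99 * 0.2 * (0.46*16 + 8.13)
ET = 0.99 * 0.2 * 15.4900

3.0670 mm/day


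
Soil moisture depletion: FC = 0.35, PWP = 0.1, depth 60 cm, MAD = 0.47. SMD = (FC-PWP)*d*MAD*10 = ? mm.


SMD = (FC - PWP) * d * MAD * 10
SMD = (0.35 - 0.1) * 60 * 0.47 * 10
SMD = 0.2500 * 60 * 0.47 * 10

70.5000 mm


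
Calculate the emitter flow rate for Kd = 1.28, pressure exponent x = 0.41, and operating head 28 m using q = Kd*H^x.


q = Kd * H^x = 1.28 * 28^0.41 = 1.28 * 3.920440

5.0182 L/h


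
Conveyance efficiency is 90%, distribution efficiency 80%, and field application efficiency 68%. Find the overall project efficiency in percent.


Ec = 0.9, Eb = 0.8, Ea = 0.68
E = 0.9 * 0.8 * 0.68 * 100 = 48.9600%

48.9600 %


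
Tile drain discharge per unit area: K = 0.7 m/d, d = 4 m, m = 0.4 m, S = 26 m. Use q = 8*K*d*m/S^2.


q = 8*K*d*m/S^2
q = 8*0.7*4*0.4/26^2
q = 8.9600 / 676

0.0133 m/d


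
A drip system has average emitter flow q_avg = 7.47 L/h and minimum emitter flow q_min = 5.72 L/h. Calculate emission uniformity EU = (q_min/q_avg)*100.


EU = (q_min/q_avg)*100 = (5.72/7.47)*100 = 76.5730%

76.5730 %


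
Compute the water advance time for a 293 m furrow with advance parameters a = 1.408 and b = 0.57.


t = (L/a)^(1/b)
t = (293/1.408)^(1/0.57)
t = 208.096591^(1/0.57)

11671.6302 min


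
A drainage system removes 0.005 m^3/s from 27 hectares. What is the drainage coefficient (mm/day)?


DC = Q * 86400 / (A * 10000) * 1000
DC = 0.005 * 86400 / (27 * 10000) * 1000
DC = 432000.0000 / 270000

1.6000 mm/day


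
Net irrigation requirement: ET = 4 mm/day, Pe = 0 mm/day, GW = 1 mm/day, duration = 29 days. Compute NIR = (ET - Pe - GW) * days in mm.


Daily deficit = ET - Pe - GW = 4 - 0 - 1 = 3 mm/day
NIR = 3 * 29 = 87 mm

87.0000 mm


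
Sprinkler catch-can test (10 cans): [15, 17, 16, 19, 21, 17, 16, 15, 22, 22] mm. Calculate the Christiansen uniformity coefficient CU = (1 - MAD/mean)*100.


mean = 18.000000 mm
MAD = 2.400000 mm
CU = (1 - 2.400000/18.000000)*100

86.6667 %


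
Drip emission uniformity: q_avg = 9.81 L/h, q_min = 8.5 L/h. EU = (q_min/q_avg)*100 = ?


EU = (q_min/q_avg)*100 = (8.5/9.81)*100 = 86.6463%

86.6463 %


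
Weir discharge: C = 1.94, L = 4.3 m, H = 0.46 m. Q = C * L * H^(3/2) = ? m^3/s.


Q = C * L * H^(3/2) = 1.94 * 4.3 * 0.46^1.5 = 1.94 * 4.3 * 0.311987

2.6026 m^3/s


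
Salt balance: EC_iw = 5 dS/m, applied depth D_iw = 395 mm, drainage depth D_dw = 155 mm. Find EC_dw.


EC_dw = EC_iw * D_iw / D_dw
EC_dw = 5 * 395 / 155
EC_dw = 1975 / 155

12.7419 dS/m


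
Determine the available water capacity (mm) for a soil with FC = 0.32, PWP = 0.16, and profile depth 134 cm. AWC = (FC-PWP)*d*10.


AWC = (FC - PWP) * d * 10
AWC = (0.32 - 0.16) * 134 * 10
AWC = 0.1600 * 134 * 10

214.4000 mm


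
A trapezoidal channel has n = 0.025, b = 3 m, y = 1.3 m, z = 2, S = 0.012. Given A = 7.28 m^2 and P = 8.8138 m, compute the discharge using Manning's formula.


R = A/P = 7.28/8.8138 = 0.825977
Q = (1/0.025) * 7.28 * 0.825977^(2/3) * 0.012^0.5

28.0820 m^3/s


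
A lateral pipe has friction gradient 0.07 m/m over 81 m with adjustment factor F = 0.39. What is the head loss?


hf = J * L * F = 0.07 * 81 * 0.39 = 2.2113 m

2.2113 m


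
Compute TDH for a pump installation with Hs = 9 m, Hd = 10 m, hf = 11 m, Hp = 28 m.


TDH = Hs + Hd + hf + Hp = 9 + 10 + 11 + 28 = 58

58 m


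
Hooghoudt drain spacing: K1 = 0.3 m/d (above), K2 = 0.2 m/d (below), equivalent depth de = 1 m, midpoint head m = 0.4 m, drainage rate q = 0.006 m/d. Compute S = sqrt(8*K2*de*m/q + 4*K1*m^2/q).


S^2 = 8*K2*de*m/q + 4*K1*m^2/q
S^2 = 8*0.2*1*0.4/0.006 + 4*0.3*0.4^2/0.006
S = sqrt(138.6667)

11.7757 m


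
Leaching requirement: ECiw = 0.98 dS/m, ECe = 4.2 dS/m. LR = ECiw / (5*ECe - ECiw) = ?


LR = ECiw / (5*ECe - ECiw)
LR = 0.98 / (5*4.2 - 0.98)
LR = 0.98 / 20.0200

0.0490


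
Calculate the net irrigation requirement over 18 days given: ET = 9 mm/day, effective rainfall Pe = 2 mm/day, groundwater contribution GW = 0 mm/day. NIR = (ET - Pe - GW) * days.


Daily deficit = ET - Pe - GW = 9 - 2 - 0 = 7 mm/day
NIR = 7 * 18 = 126 mm

126.0000 mm


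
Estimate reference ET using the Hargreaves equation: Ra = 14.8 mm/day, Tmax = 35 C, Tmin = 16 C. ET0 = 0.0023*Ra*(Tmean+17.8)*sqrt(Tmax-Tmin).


Tmean = (Tmax + Tmin)/2 = (35 + 16)/2 = 25.5
ET0 = 0.0023 * 14.8 * (25.5 + 17.8) * sqrt(35 - 16)
ET0 = 0.0023 * 14.8 * 43.3 * 4.358899

6.4247 mm/day


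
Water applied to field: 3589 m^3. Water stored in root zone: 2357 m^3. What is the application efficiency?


Ea = V_root / V_field * 100 = 2357 / 3589 * 100 = 65.6729%

65.6729 %


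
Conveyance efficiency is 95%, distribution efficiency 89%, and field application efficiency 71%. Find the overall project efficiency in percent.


Ec = 0.95, Eb = 0.89, Ea = 0.71
E = 0.95 * 0.89 * 0.71 * 100 = 60.0305%

60.0305 %


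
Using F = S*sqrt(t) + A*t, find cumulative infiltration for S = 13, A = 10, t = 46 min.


F = S*sqrt(t) + A*t
F = 13*sqrt(46) + 10*46
F = 13*6.782330 + 460

548.1703 mm


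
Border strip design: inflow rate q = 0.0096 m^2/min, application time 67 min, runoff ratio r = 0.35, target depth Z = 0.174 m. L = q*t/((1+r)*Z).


L = q*t/((1+r)*Z)
L = 0.0096*67/((1+0.35)*0.174)
L = 0.6432/0.2349

2.7382 m


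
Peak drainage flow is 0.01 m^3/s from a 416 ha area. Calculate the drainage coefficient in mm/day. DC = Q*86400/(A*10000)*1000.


DC = Q * 86400 / (A * 10000) * 1000
DC = 0.01 * 86400 / (416 * 10000) * 1000
DC = 864000.0000 / 4160000

0.2077 mm/day


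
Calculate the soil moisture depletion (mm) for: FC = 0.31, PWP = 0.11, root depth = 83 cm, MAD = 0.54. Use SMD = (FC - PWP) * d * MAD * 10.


SMD = (FC - PWP) * d * MAD * 10
SMD = (0.31 - 0.11) * 83 * 0.54 * 10
SMD = 0.2000 * 83 * 0.54 * 10

89.6400 mm


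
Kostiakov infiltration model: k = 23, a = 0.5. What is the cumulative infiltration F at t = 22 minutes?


F = k * t^a = 23 * 22^0.5
F = 23 * 4.690416

107.8796 mm


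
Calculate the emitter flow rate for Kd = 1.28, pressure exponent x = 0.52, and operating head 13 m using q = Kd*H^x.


q = Kd * H^x = 1.28 * 13^0.52 = 1.28 * 3.795339

4.8580 L/h


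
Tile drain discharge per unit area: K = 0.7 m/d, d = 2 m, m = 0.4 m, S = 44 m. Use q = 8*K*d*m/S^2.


q = 8*K*d*m/S^2
q = 8*0.7*2*0.4/44^2
q = 4.4800 / 1936

0.0023 m/d


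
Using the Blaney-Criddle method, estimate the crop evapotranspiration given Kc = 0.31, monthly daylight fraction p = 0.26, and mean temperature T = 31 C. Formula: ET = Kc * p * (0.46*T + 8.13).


ET = Kc * p * (0.46*T + 8.13)
ET = 0.31 * 0.26 * (0.46*31 + 8.13)
ET = 0.31 * 0.26 * 22.3900

1.8046 mm/day


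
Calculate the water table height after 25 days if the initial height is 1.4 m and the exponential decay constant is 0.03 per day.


m = m0 * exp(-k*t)
m = 1.4 * exp(-0.03 * 25)
m = 1.4 * exp(-0.7500)

0.6613 m


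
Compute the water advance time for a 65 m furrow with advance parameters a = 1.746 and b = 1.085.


t = (L/a)^(1/b)
t = (65/1.746)^(1/1.085)
t = 37.227950^(1/1.085)

28.0418 min


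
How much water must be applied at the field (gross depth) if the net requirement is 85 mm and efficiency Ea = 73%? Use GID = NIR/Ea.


Ea = 73% = 0.73
GID = NIR / Ea = 85 / 0.73 = 116.4384 mm

116.4384 mm


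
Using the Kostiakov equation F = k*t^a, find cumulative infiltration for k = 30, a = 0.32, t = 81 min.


F = k * t^a = 30 * 81^0.32
F = 30 * 4.080517

122.4155 mm


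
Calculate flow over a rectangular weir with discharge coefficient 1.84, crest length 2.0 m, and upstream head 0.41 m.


Q = C * L * H^(3/2) = 1.84 * 2.0 * 0.41^1.5 = 1.84 * 2.0 * 0.262528

0.9661 m^3/s


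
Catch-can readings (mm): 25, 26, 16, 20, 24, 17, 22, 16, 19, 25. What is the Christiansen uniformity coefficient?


mean = 21.000000 mm
MAD = 3.400000 mm
CU = (1 - 3.400000/21.000000)*100

83.8095 %


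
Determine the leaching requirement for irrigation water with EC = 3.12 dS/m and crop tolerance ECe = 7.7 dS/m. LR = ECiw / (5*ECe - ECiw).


LR = ECiw / (5*ECe - ECiw)
LR = 3.12 / (5*7.7 - 3.12)
LR = 3.12 / 35.3800

0.0882


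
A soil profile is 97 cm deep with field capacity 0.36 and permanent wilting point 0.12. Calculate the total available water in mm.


AWC = (FC - PWP) * d * 10
AWC = (0.36 - 0.12) * 97 * 10
AWC = 0.2400 * 97 * 10

232.8000 mm


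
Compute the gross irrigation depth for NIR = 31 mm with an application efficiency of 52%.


Ea = 52% = 0.52
GID = NIR / Ea = 31 / 0.52 = 59.6154 mm

59.6154 mm


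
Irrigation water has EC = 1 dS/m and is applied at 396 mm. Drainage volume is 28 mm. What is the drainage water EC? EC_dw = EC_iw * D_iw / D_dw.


EC_dw = EC_iw * D_iw / D_dw
EC_dw = 1 * 396 / 28
EC_dw = 396 / 28

14.1429 dS/m


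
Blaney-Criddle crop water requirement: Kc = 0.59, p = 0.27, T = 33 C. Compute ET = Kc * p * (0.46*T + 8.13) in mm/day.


ET = Kc * p * (0.46*T + 8.13)
ET = 0.59 * 0.27 * (0.46*33 + 8.13)
ET = 0.59 * 0.27 * 23.3100

3.7133 mm/day


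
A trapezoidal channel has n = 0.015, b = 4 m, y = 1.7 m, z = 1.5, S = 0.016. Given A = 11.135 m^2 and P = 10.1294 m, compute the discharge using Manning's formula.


R = A/P = 11.135/10.1294 = 1.099275
Q = (1/0.015) * 11.135 * 1.099275^(2/3) * 0.016^0.5

100.0146 m^3/s


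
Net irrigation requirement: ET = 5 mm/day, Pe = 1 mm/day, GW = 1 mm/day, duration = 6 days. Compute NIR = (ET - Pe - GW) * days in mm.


Daily deficit = ET - Pe - GW = 5 - 1 - 1 = 3 mm/day
NIR = 3 * 6 = 18 mm

18.0000 mm


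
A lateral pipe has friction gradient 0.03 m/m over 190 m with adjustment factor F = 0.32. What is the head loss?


hf = J * L * F = 0.03 * 190 * 0.32 = 1.8240 m

1.8240 m


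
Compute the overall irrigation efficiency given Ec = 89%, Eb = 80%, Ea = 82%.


Ec = 0.89, Eb = 0.8, Ea = 0.82
E = 0.89 * 0.8 * 0.82 * 100 = 58.3840%

58.3840 %


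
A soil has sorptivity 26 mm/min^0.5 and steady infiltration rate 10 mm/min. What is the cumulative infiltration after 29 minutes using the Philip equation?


F = S*sqrt(t) + A*t
F = 26*sqrt(29) + 10*29
F = 26*5.385165 + 290

430.0143 mm


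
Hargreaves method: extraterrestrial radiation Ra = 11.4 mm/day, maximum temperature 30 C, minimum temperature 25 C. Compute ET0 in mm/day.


Tmean = (Tmax + Tmin)/2 = (30 + 25)/2 = 27.5
ET0 = 0.0023 * 11.4 * (27.5 + 17.8) * sqrt(30 - 25)
ET0 = 0.0023 * 11.4 * 45.3 * 2.236068

2.6559 mm/day


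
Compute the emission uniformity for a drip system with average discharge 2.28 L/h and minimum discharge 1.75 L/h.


EU = (q_min/q_avg)*100 = (1.75/2.28)*100 = 76.7544%

76.7544 %


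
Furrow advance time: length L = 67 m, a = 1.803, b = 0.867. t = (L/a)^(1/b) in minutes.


t = (L/a)^(1/b)
t = (67/1.803)^(1/0.867)
t = 37.160288^(1/0.867)

64.7043 min


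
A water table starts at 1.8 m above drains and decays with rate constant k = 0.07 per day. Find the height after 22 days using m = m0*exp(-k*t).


m = m0 * exp(-k*t)
m = 1.8 * exp(-0.07 * 22)
m = 1.8 * exp(-1.5400)

0.3859 m


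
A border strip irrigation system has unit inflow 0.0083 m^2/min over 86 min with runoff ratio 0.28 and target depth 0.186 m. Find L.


L = q*t/((1+r)*Z)
L = 0.0083*86/((1+0.28)*0.186)
L = 0.7138/0.23808

2.9982 m


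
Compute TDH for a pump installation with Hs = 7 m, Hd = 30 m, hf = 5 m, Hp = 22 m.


TDH = Hs + Hd + hf + Hp = 7 + 30 + 5 + 22 = 64

64 m


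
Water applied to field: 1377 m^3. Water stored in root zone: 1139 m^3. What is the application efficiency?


Ea = V_root / V_field * 100 = 1139 / 1377 * 100 = 82.7160%

82.7160 %


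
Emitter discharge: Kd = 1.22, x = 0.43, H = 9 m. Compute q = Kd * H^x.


q = Kd * H^x = 1.22 * 9^0.43 = 1.22 * 2.572316

3.1382 L/h


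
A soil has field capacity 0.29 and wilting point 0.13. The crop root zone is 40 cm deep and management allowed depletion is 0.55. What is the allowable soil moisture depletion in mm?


SMD = (FC - PWP) * d * MAD * 10
SMD = (0.29 - 0.13) * 40 * 0.55 * 10
SMD = 0.1600 * 40 * 0.55 * 10

35.2000 mm


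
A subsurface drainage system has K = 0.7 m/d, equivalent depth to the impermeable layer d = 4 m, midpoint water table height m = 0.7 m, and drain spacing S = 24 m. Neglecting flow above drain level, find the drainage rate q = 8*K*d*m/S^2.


q = 8*K*d*m/S^2
q = 8*0.7*4*0.7/24^2
q = 15.6800 / 576

0.0272 m/d


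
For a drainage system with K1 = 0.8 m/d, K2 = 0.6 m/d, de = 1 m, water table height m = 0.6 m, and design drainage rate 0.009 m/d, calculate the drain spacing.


S^2 = 8*K2*de*m/q + 4*K1*m^2/q
S^2 = 8*0.6*1*0.6/0.009 + 4*0.8*0.6^2/0.009
S = sqrt(448.0000)

21.1660 m


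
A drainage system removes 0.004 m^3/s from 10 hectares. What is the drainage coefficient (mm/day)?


DC = Q * 86400 / (A * 10000) * 1000
DC = 0.004 * 86400 / (10 * 10000) * 1000
DC = 345600.0000 / 100000

3.4560 mm/day


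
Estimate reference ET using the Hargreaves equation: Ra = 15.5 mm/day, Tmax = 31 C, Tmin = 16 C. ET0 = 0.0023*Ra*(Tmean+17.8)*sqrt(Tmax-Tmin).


Tmean = (Tmax + Tmin)/2 = (31 + 16)/2 = 23.5
ET0 = 0.0023 * 15.5 * (23.5 + 17.8) * sqrt(31 - 16)
ET0 = 0.0023 * 15.5 * 41.3 * 3.872983

5.7024 mm/day


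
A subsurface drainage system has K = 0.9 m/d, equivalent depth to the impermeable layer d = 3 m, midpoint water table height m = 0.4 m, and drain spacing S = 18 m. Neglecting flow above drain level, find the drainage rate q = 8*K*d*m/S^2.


q = 8*K*d*m/S^2
q = 8*0.9*3*0.4/18^2
q = 8.6400 / 324

0.0267 m/d


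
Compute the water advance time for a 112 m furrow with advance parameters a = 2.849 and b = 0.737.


t = (L/a)^(1/b)
t = (112/2.849)^(1/0.737)
t = 39.312039^(1/0.737)

145.7254 min


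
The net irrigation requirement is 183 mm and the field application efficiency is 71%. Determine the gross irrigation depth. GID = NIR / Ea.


Ea = 71% = 0.71
GID = NIR / Ea = 183 / 0.71 = 257.7465 mm

257.7465 mm


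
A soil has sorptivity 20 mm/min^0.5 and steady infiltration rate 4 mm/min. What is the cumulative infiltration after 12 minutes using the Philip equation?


F = S*sqrt(t) + A*t
F = 20*sqrt(12) + 4*12
F = 20*3.464102 + 48

117.2820 mm


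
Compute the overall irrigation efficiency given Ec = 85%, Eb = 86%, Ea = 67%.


Ec = 0.85, Eb = 0.86, Ea = 0.67
E = 0.85 * 0.86 * 0.67 * 100 = 48.9770%

48.9770 %


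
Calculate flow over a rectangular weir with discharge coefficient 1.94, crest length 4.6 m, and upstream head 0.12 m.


Q = C * L * H^(3/2) = 1.94 * 4.6 * 0.12^1.5 = 1.94 * 4.6 * 0.041569

0.3710 m^3/s


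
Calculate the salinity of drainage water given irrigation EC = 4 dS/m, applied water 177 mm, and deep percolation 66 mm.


EC_dw = EC_iw * D_iw / D_dw
EC_dw = 4 * 177 / 66
EC_dw = 708 / 66

10.7273 dS/m


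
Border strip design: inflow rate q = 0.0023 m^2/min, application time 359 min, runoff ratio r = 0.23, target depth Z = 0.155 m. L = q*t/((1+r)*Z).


L = q*t/((1+r)*Z)
L = 0.0023*359/((1+0.23)*0.155)
L = 0.8257/0.19065

4.3310 m


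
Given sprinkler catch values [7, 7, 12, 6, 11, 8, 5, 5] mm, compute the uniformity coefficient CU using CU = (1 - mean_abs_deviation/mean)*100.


mean = 7.625000 mm
MAD = 2.031250 mm
CU = (1 - 2.031250/7.625000)*100

73.3607 %


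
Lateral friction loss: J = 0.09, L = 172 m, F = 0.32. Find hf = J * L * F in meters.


hf = J * L * F = 0.09 * 172 * 0.32 = 4.9536 m

4.9536 m


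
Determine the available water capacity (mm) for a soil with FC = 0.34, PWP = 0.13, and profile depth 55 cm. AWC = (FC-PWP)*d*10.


AWC = (FC - PWP) * d * 10
AWC = (0.34 - 0.13) * 55 * 10
AWC = 0.2100 * 55 * 10

115.5000 mm


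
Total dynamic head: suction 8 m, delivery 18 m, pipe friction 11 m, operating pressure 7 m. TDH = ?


TDH = Hs + Hd + hf + Hp = 8 + 18 + 11 + 7 = 44

44 m


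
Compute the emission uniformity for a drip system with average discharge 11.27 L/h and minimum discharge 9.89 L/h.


EU = (q_min/q_avg)*100 = (9.89/11.27)*100 = 87.7551%

87.7551 %


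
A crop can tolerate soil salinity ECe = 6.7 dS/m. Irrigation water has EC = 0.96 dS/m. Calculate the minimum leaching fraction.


LR = ECiw / (5*ECe - ECiw)
LR = 0.96 / (5*6.7 - 0.96)
LR = 0.96 / 32.5400

0.0295


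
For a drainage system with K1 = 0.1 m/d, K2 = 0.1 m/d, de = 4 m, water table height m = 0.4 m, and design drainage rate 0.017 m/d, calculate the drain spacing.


S^2 = 8*K2*de*m/q + 4*K1*m^2/q
S^2 = 8*0.1*4*0.4/0.017 + 4*0.1*0.4^2/0.017
S = sqrt(79.0588)

8.8915 m


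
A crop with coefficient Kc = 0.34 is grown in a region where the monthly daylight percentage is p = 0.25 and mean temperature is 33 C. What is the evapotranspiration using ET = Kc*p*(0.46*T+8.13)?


ET = Kc * p * (0.46*T + 8.13)
ET = 0.34 * 0.25 * (0.46*33 + 8.13)
ET = 0.34 * 0.25 * 23.3100

1.9814 mm/day


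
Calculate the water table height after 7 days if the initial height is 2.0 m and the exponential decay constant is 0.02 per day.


m = m0 * exp(-k*t)
m = 2.0 * exp(-0.02 * 7)
m = 2.0 * exp(-0.1400)

1.7387 m


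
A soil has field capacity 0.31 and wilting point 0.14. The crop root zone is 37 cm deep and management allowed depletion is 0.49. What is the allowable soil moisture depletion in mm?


SMD = (FC - PWP) * d * MAD * 10
SMD = (0.31 - 0.14) * 37 * 0.49 * 10
SMD = 0.1700 * 37 * 0.49 * 10

30.8210 mm


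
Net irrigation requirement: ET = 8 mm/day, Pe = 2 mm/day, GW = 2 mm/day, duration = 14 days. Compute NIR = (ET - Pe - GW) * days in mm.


Daily deficit = ET - Pe - GW = 8 - 2 - 2 = 4 mm/day
NIR = 4 * 14 = 56 mm

56.0000 mm


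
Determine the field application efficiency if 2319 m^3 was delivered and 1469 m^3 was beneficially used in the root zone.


Ea = V_root / V_field * 100 = 1469 / 2319 * 100 = 63.3463%

63.3463 %


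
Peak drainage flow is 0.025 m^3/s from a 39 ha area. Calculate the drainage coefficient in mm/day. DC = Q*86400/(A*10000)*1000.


DC = Q * 86400 / (A * 10000) * 1000
DC = 0.025 * 86400 / (39 * 10000) * 1000
DC = 2160000.0000 / 390000

5.5385 mm/day


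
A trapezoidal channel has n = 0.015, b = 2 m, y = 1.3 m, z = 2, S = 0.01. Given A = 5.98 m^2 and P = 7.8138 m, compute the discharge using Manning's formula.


R = A/P = 5.98/7.8138 = 0.765313
Q = (1/0.015) * 5.98 * 0.765313^(2/3) * 0.01^0.5

33.3556 m^3/s


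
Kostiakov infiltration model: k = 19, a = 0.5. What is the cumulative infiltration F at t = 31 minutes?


F = k * t^a = 19 * 31^0.5
F = 19 * 5.567764

105.7875 mm


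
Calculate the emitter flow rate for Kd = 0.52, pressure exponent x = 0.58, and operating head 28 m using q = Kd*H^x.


q = Kd * H^x = 0.52 * 28^0.58 = 0.52 * 6.907989

3.5922 L/h


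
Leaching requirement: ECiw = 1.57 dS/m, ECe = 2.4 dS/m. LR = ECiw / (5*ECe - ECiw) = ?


LR = ECiw / (5*ECe - ECiw)
LR = 1.57 / (5*2.4 - 1.57)
LR = 1.57 / 10.4300

0.1505


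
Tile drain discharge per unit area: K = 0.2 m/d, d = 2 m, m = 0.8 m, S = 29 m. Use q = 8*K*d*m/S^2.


q = 8*K*d*m/S^2
q = 8*0.2*2*0.8/29^2
q = 2.5600 / 841

0.0030 m/d


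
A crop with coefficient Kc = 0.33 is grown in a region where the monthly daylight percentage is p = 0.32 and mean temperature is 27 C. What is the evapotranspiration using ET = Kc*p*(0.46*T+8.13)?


ET = Kc * p * (0.46*T + 8.13)
ET = 0.33 * 0.32 * (0.46*27 + 8.13)
ET = 0.33 * 0.32 * 20.5500

2.1701 mm/day


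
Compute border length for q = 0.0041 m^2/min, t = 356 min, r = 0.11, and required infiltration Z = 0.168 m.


L = q*t/((1+r)*Z)
L = 0.0041*356/((1+0.11)*0.168)
L = 1.4596/0.18648

7.8271 m


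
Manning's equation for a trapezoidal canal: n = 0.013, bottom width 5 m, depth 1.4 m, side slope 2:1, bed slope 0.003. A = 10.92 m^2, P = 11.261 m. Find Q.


R = A/P = 10.92/11.261 = 0.969718
Q = (1/0.013) * 10.92 * 0.969718^(2/3) * 0.003^0.5

45.0751 m^3/s


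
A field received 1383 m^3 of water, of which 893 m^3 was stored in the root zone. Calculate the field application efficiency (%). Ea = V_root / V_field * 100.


Ea = V_root / V_field * 100 = 893 / 1383 * 100 = 64.5698%

64.5698 %


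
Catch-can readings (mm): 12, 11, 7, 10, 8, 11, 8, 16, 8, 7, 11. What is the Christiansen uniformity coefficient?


mean = 9.909091 mm
MAD = 2.099174 mm
CU = (1 - 2.099174/9.909091)*100

78.8157 %


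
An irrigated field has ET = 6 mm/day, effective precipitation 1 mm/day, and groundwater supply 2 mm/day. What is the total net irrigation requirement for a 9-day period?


Daily deficit = ET - Pe - GW = 6 - 1 - 2 = 3 mm/day
NIR = 3 * 9 = 27 mm

27.0000 mm


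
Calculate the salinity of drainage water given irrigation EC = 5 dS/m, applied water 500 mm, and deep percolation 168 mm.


EC_dw = EC_iw * D_iw / D_dw
EC_dw = 5 * 500 / 168
EC_dw = 2500 / 168

14.8810 dS/m


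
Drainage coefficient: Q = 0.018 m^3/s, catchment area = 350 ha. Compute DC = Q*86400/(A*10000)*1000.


DC = Q * 86400 / (A * 10000) * 1000
DC = 0.018 * 86400 / (350 * 10000) * 1000
DC = 1555200.0000 / 3500000

0.4443 mm/day


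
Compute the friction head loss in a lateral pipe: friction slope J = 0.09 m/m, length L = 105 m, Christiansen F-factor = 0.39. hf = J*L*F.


hf = J * L * F = 0.09 * 105 * 0.39 = 3.6855 m

3.6855 m


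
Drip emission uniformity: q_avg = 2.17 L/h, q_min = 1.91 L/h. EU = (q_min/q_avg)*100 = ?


EU = (q_min/q_avg)*100 = (1.91/2.17)*100 = 88.0184%

88.0184 %


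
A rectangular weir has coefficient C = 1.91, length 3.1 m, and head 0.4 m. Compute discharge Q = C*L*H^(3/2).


Q = C * L * H^(3/2) = 1.91 * 3.1 * 0.4^1.5 = 1.91 * 3.1 * 0.252982

1.4979 m^3/s


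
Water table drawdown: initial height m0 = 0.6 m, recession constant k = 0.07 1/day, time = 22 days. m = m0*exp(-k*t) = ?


m = m0 * exp(-k*t)
m = 0.6 * exp(-0.07 * 22)
m = 0.6 * exp(-1.5400)

0.1286 m


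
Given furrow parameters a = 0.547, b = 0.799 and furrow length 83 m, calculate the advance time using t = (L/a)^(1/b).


t = (L/a)^(1/b)
t = (83/0.547)^(1/0.799)
t = 151.736746^(1/0.799)

536.7545 min


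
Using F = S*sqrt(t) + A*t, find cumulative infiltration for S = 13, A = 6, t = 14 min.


F = S*sqrt(t) + A*t
F = 13*sqrt(14) + 6*14
F = 13*3.741657 + 84

132.6415 mm


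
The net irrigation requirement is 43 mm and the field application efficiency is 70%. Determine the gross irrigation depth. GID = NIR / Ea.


Ea = 70% = 0.7
GID = NIR / Ea = 43 / 0.7 = 61.4286 mm

61.4286 mm


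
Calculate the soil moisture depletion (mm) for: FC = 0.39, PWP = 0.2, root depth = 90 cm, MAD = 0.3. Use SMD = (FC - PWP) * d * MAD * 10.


SMD = (FC - PWP) * d * MAD * 10
SMD = (0.39 - 0.2) * 90 * 0.3 * 10
SMD = 0.1900 * 90 * 0.3 * 10

51.3000 mm


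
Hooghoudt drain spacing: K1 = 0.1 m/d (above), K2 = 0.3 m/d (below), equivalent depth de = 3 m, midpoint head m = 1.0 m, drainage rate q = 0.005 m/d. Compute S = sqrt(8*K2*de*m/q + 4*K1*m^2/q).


S^2 = 8*K2*de*m/q + 4*K1*m^2/q
S^2 = 8*0.3*3*1.0/0.005 + 4*0.1*1.0^2/0.005
S = sqrt(1520.0000)

38.9872 m


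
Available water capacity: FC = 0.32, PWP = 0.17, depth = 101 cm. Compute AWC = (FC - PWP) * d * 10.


AWC = (FC - PWP) * d * 10
AWC = (0.32 - 0.17) * 101 * 10
AWC = 0.1500 * 101 * 10

151.5000 mm


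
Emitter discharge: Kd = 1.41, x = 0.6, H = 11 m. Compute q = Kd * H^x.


q = Kd * H^x = 1.41 * 11^0.6 = 1.41 * 4.215369

5.9437 L/h


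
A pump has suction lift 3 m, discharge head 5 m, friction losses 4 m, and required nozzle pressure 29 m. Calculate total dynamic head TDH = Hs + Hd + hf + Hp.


TDH = Hs + Hd + hf + Hp = 3 + 5 + 4 + 29 = 41

41 m


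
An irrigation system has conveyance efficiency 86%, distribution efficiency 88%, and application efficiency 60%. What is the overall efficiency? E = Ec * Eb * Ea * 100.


Ec = 0.86, Eb = 0.88, Ea = 0.6
E = 0.86 * 0.88 * 0.6 * 100 = 45.4080%

45.4080 %


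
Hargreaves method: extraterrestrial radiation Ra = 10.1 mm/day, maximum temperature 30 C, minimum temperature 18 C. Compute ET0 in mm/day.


Tmean = (Tmax + Tmin)/2 = (30 + 18)/2 = 24.0
ET0 = 0.0023 * 10.1 * (24.0 + 17.8) * sqrt(30 - 18)
ET0 = 0.0023 * 10.1 * 41.8 * 3.464102

3.3637 mm/day


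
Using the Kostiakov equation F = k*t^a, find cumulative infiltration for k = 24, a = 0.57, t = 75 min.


F = k * t^a = 24 * 75^0.57
F = 24 * 11.716150

281.1876 mm


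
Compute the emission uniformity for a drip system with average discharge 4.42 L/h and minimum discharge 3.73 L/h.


EU = (q_min/q_avg)*100 = (3.73/4.42)*100 = 84.3891%

84.3891 %


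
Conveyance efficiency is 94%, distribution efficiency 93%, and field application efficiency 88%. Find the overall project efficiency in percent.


Ec = 0.94, Eb = 0.93, Ea = 0.88
E = 0.94 * 0.93 * 0.88 * 100 = 76.9296%

76.9296 %


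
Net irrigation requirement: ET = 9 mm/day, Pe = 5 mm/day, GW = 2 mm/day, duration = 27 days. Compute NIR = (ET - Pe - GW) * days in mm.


Daily deficit = ET - Pe - GW = 9 - 5 - 2 = 2 mm/day
NIR = 2 * 27 = 54 mm

54.0000 mm


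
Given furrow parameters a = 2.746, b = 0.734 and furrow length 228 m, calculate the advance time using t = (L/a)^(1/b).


t = (L/a)^(1/b)
t = (228/2.746)^(1/0.734)
t = 83.029862^(1/0.734)

411.8705 min


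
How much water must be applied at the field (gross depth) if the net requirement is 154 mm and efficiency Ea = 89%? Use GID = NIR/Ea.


Ea = 89% = 0.89
GID = NIR / Ea = 154 / 0.89 = 173.0337 mm

173.0337 mm


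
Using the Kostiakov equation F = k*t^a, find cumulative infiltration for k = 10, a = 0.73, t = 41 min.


F = k * t^a = 10 * 41^0.73
F = 10 * 15.042922

150.4292 mm


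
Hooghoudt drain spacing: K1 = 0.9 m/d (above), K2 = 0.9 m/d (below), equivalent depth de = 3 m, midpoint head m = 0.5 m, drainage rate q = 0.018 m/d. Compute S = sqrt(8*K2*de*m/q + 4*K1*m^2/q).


S^2 = 8*K2*de*m/q + 4*K1*m^2/q
S^2 = 8*0.9*3*0.5/0.018 + 4*0.9*0.5^2/0.018
S = sqrt(650.0000)

25.4951 m
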